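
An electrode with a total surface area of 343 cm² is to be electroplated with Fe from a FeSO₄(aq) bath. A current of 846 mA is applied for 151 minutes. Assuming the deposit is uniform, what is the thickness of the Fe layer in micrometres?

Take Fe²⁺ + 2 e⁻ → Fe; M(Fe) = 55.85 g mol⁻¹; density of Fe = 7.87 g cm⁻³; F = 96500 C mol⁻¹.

8.22 μm

Q = I·t = 0.8460 × 9060.0 = 7665 C; n(e⁻) = 0.07943 mol.
n(Fe) = n(e⁻)/2 = 0.03971 mol, so m = 0.03971 × 55.85 = 2.218 g.
Volume = m/ρ = 2.218 / 7.87 = 0.2818 cm³.
Thickness = V/A = 0.2818 / 343 = 8.22 × 10⁻⁴ cm = 8.22 μm.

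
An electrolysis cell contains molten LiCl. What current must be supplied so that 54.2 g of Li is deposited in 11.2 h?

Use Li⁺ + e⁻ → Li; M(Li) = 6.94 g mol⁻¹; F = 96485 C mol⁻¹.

n(Li) = 54.2 / 6.94 = 7.810 mol.
n(e⁻) = 1 × 7.810 = 7.810 mol.
Q = n(e⁻)·F = 7.810 × 96485 = 753500 C.
I = Q/t = 753500 / 40320 s = 18.7 A.

18.7 A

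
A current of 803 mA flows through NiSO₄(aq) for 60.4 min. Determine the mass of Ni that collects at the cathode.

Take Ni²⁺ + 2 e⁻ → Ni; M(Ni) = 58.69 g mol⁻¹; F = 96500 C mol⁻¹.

0.885 g

Q = I·t = 0.8030 A × 3624.0 s = 2910 C.
n(e⁻) = Q/F = 2910 / 96500 = 0.03016 mol.
Ni²⁺ + 2 e⁻ → Ni, so n(Ni) = n(e⁻)/2 = 0.01508 mol.
m = n·M = 0.01508 × 58.69 = 0.885 g.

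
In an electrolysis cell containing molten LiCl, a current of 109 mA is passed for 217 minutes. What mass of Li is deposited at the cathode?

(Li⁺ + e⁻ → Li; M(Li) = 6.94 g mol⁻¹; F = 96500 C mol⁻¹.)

0.102 g

Q = I·t = 0.1090 A × 13020 s = 1419 C.
n(e⁻) = Q/F = 1419 / 96500 = 0.01471 mol.
Li⁺ + e⁻ → Li, so n(Li) = n(e⁻)/1 = 0.01471 mol.
m = n·M = 0.01471 × 6.94 = 0.102 g.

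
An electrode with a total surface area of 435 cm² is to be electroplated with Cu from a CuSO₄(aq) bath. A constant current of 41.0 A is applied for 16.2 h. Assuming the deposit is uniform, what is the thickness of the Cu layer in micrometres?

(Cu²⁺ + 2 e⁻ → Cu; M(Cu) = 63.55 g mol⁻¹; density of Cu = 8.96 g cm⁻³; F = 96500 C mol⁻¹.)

Q = I·t = 41.00 × 58320 = 2391000 C; n(e⁻) = 24.78 mol.
n(Cu) = n(e⁻)/2 = 12.39 mol, so m = 12.39 × 63.55 = 787.3 g.
Volume = m/ρ = 787.3 / 8.96 = 87.87 cm³.
Thickness = V/A = 87.87 / 435 = 0.202 cm = 2020 μm.

2020 μm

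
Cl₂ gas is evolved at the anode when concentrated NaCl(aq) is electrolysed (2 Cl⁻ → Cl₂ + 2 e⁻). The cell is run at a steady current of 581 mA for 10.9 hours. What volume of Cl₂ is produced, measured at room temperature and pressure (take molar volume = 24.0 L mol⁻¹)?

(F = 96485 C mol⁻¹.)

2.84 L

Q = I·t = 0.5810 A × 39240 s = 22800 C.
n(e⁻) = Q/F = 22800 / 96485 = 0.2363 mol.
2 electrons are transferred per Cl₂ molecule, so n(Cl₂) = 0.2363 / 2 = 0.1181 mol.
V = n × V_m = 0.1181 × 24.0 = 2.84 L.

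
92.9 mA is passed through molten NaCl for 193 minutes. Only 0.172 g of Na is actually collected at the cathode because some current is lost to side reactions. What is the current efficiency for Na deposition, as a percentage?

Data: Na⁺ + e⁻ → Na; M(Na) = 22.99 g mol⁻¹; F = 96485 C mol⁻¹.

Q = I·t = 0.09290 × 11580 = 1076 C; n(e⁻) = 1076/96485 = 0.01115 mol.
Theoretical n(Na) = n(e⁻)/1 = 0.01115 mol, i.e. m_theo = 0.01115 × 22.99 = 0.2563 g.
Efficiency = m_actual / m_theo = 0.172 / 0.2563 = 67.1 %.

67.1 %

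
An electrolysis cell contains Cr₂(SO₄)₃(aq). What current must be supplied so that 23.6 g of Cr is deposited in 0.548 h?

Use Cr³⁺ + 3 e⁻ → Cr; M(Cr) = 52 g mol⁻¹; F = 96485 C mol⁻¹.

n(Cr) = 23.6 / 52 = 0.4538 mol.
n(e⁻) = 3 × 0.4538 = 1.362 mol.
Q = n(e⁻)·F = 1.362 × 96485 = 131400 C.
I = Q/t = 131400 / 1972.8 s = 66.6 A.

66.6 A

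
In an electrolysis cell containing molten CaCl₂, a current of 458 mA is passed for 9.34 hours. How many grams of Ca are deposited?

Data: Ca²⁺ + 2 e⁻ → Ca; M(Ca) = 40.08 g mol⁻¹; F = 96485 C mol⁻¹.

3.20 g

Q = I·t = 0.4580 A × 33624 s = 15400 C.
n(e⁻) = Q/F = 15400 / 96485 = 0.1596 mol.
Ca²⁺ + 2 e⁻ → Ca, so n(Ca) = n(e⁻)/2 = 0.07980 mol.
m = n·M = 0.07980 × 40.08 = 3.20 g.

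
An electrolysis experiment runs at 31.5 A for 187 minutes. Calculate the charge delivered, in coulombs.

Q = I·t = 31.50 A × 11220 s = 3.53 × 10⁵ C.

3.53 × 10⁵ C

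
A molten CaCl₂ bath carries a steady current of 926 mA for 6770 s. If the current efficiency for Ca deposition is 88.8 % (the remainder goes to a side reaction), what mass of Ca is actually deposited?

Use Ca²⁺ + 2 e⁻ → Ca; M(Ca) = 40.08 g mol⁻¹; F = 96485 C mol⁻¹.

1.16 g

Q = I·t = 0.9260 × 6770.0 = 6269 C.
n(e⁻) = 6269/96485 = 0.06497 mol; theoretically n(Ca) = 0.06497/2 = 0.03249 mol, m_theo = 1.302 g.
At 88.8 % efficiency, m_actual = 0.888 × 1.302 = 1.16 g.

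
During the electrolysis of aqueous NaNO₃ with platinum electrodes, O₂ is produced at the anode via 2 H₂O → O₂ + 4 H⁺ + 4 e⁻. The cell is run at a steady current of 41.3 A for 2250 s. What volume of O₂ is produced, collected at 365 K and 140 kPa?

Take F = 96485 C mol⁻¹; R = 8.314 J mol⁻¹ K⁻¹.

5.22 L

Q = I·t = 41.30 A × 2250.0 s = 92920 C.
n(e⁻) = Q/F = 92920 / 96485 = 0.9631 mol.
4 electrons are transferred per O₂ molecule, so n(O₂) = 0.9631 / 4 = 0.2408 mol.
V = nRT/P = (0.2408 × 8.314 × 365) / (140 × 10³ Pa) = 0.00522 m³ = 5.22 L.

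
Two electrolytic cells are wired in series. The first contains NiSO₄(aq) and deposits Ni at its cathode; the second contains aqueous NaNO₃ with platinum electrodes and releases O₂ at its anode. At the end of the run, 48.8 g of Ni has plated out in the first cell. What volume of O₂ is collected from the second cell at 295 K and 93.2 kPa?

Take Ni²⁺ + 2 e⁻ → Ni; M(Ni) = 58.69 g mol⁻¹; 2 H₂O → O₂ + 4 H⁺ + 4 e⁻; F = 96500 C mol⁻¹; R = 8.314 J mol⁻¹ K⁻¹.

n(Ni) = 48.8 / 58.69 = 0.8315 mol, so n(e⁻) = 2 × 0.8315 = 1.663 mol.
The cells are in series, so the same 1.663 mol of electrons passes through the second cell.
2 H₂O → O₂ + 4 H⁺ + 4 e⁻ — 4 mol e⁻ per mol O₂, so n(O₂) = 1.663/4 = 0.4157 mol.
V = nRT/P = (0.4157 × 8.314 × 295) / (93.2 × 10³) = 0.0109 m³ = 10.9 L.

10.9 L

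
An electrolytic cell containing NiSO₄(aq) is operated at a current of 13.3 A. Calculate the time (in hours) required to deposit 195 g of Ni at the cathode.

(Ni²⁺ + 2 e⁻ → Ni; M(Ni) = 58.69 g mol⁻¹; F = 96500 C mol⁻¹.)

13.4 h

n(Ni) = m/M = 195 / 58.69 = 3.323 mol.
Each Ni atom requires 2 electrons, so n(e⁻) = 2 × 3.323 = 6.645 mol.
Q = n(e⁻)·F = 6.645 × 96500 = 641300 C.
t = Q/I = 641300 / 13.30 A = 48210 s = 13.4 h.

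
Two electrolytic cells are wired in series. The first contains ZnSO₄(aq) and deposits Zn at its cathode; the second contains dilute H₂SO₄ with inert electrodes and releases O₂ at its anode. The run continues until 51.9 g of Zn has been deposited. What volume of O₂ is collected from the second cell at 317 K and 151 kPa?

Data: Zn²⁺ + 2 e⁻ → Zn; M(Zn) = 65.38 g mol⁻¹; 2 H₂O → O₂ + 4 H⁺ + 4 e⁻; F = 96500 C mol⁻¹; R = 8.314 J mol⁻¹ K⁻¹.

n(Zn) = 51.9 / 65.38 = 0.7938 mol, so n(e⁻) = 2 × 0.7938 = 1.588 mol.
The cells are in series, so the same 1.588 mol of electrons passes through the second cell.
2 H₂O → O₂ + 4 H⁺ + 4 e⁻ — 4 mol e⁻ per mol O₂, so n(O₂) = 1.588/4 = 0.3969 mol.
V = nRT/P = (0.3969 × 8.314 × 317) / (151 × 10³) = 0.00693 m³ = 6.93 L.

6.93 L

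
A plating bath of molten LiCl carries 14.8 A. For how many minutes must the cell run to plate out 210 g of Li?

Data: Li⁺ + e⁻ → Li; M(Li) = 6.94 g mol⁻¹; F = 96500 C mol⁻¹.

n(Li) = m/M = 210 / 6.94 = 30.26 mol.
Each Li atom requires 1 electron, so n(e⁻) = 1 × 30.26 = 30.26 mol.
Q = n(e⁻)·F = 30.26 × 96500 = 2920000 C.
t = Q/I = 2920000 / 14.80 A = 197300 s = 3290 min.

3290 min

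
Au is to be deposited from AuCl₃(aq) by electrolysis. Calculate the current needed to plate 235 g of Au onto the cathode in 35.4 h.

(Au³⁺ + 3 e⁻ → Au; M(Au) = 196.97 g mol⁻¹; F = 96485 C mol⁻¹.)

n(Au) = 235 / 196.97 = 1.193 mol.
n(e⁻) = 3 × 1.193 = 3.579 mol.
Q = n(e⁻)·F = 3.579 × 96485 = 345300 C.
I = Q/t = 345300 / 127440 s = 2.71 A.

2.71 A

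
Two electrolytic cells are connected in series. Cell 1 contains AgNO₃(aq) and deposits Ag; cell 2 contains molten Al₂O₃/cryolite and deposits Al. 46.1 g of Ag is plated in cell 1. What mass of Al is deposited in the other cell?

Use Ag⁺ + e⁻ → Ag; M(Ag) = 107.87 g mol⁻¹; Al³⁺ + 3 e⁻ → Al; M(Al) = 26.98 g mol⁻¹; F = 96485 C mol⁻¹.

3.84 g

n(Ag) = 46.1 / 107.87 = 0.4274 mol.
Since Ag⁺ + e⁻ → Ag, n(e⁻) passed = 1 × 0.4274 = 0.4274 mol.
Cells in series carry the same charge, so the same 0.4274 mol of electrons passes through cell 2.
Al³⁺ + 3 e⁻ → Al, so n(Al) = 0.4274 / 3 = 0.1425 mol.
m(Al) = 0.1425 × 26.98 = 3.84 g.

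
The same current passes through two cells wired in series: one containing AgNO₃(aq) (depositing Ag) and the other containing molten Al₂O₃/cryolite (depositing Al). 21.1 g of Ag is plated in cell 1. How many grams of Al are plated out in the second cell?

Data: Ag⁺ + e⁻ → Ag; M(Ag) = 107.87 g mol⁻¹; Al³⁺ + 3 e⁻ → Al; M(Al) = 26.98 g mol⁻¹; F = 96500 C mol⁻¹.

1.76 g

n(Ag) = 21.1 / 107.87 = 0.1956 mol.
Since Ag⁺ + e⁻ → Ag, n(e⁻) passed = 1 × 0.1956 = 0.1956 mol.
Cells in series carry the same charge, so the same 0.1956 mol of electrons passes through cell 2.
Al³⁺ + 3 e⁻ → Al, so n(Al) = 0.1956 / 3 = 0.06520 mol.
m(Al) = 0.06520 × 26.98 = 1.76 g.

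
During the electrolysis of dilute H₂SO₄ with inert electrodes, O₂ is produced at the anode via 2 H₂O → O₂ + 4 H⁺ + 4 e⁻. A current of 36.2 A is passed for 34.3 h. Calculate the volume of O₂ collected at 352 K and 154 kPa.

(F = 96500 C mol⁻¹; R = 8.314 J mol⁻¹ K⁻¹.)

220 L

Q = I·t = 36.20 A × 123480 s = 4470000 C.
n(e⁻) = Q/F = 4470000 / 96500 = 46.32 mol.
4 electrons are transferred per O₂ molecule, so n(O₂) = 46.32 / 4 = 11.58 mol.
V = nRT/P = (11.58 × 8.314 × 352) / (154 × 10³ Pa) = 0.220 m³ = 220 L.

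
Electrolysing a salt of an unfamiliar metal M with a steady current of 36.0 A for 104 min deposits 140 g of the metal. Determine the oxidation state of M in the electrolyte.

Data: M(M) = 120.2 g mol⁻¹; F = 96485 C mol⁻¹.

+2

Q = I·t = 36.00 A × 6240.0 s = 224600 C, so n(e⁻) = 224600/96485 = 2.328 mol.
n(M) deposited = 140 / 120.2 = 1.165 mol.
Electrons per atom = n(e⁻)/n(M) = 2.328 / 1.165 = 2.00 ≈ 2, so the ion is M²⁺.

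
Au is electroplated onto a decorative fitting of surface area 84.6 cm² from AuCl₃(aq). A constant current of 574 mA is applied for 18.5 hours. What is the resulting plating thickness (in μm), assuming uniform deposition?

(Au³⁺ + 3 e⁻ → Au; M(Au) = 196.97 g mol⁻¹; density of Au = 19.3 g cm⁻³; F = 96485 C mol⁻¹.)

159 μm

Q = I·t = 0.5740 × 66600 = 38230 C; n(e⁻) = 0.3962 mol.
n(Au) = n(e⁻)/3 = 0.1321 mol, so m = 0.1321 × 196.97 = 26.01 g.
Volume = m/ρ = 26.01 / 19.3 = 1.348 cm³.
Thickness = V/A = 1.348 / 84.6 = 0.0159 cm = 159 μm.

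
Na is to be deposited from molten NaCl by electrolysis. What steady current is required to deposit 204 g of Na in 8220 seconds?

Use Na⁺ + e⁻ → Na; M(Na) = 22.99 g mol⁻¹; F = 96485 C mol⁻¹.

n(Na) = 204 / 22.99 = 8.873 mol.
n(e⁻) = 1 × 8.873 = 8.873 mol.
Q = n(e⁻)·F = 8.873 × 96485 = 856200 C.
I = Q/t = 856200 / 8220.0 s = 104 A.

104 A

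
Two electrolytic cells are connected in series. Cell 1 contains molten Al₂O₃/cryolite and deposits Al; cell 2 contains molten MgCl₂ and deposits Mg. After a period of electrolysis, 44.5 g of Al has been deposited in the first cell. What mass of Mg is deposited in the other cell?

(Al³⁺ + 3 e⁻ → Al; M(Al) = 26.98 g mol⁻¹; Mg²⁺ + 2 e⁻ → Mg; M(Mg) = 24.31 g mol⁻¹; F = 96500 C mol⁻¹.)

n(Al) = 44.5 / 26.98 = 1.649 mol.
Since Al³⁺ + 3 e⁻ → Al, n(e⁻) passed = 3 × 1.649 = 4.948 mol.
Cells in series carry the same charge, so the same 4.948 mol of electrons passes through cell 2.
Mg²⁺ + 2 e⁻ → Mg, so n(Mg) = 4.948 / 2 = 2.474 mol.
m(Mg) = 2.474 × 24.31 = 60.1 g.

60.1 g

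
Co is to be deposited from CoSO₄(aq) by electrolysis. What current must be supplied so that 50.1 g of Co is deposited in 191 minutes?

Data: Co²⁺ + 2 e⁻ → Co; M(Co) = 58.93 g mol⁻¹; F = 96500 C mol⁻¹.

n(Co) = 50.1 / 58.93 = 0.8502 mol.
n(e⁻) = 2 × 0.8502 = 1.700 mol.
Q = n(e⁻)·F = 1.700 × 96500 = 164100 C.
I = Q/t = 164100 / 11460 s = 14.3 A.

14.3 A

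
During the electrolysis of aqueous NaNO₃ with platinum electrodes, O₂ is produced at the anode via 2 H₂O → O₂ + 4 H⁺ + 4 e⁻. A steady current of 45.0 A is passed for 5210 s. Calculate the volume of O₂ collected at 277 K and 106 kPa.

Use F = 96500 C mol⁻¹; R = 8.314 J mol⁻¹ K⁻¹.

Q = I·t = 45.00 A × 5210.0 s = 234400 C.
n(e⁻) = Q/F = 234400 / 96500 = 2.430 mol.
4 electrons are transferred per O₂ molecule, so n(O₂) = 2.430 / 4 = 0.6074 mol.
V = nRT/P = (0.6074 × 8.314 × 277) / (106 × 10³ Pa) = 0.0132 m³ = 13.2 L.

13.2 L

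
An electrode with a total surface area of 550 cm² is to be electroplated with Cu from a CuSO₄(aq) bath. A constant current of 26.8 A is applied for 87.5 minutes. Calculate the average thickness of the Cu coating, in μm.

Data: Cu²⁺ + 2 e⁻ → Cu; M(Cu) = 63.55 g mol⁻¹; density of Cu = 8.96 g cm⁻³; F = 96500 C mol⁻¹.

94.0 μm

Q = I·t = 26.80 × 5250.0 = 140700 C; n(e⁻) = 1.458 mol.
n(Cu) = n(e⁻)/2 = 0.7290 mol, so m = 0.7290 × 63.55 = 46.33 g.
Volume = m/ρ = 46.33 / 8.96 = 5.171 cm³.
Thickness = V/A = 5.171 / 550 = 0.00940 cm = 94.0 μm.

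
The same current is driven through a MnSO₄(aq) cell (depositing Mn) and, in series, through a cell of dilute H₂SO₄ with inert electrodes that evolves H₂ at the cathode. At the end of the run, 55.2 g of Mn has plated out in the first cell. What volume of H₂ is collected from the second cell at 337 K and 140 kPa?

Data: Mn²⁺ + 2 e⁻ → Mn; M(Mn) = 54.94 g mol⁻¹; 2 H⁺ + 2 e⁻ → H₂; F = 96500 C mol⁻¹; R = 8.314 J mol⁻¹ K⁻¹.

n(Mn) = 55.2 / 54.94 = 1.005 mol, so n(e⁻) = 2 × 1.005 = 2.009 mol.
The cells are in series, so the same 2.009 mol of electrons passes through the second cell.
2 H⁺ + 2 e⁻ → H₂ — 2 mol e⁻ per mol H₂, so n(H₂) = 2.009/2 = 1.005 mol.
V = nRT/P = (1.005 × 8.314 × 337) / (140 × 10³) = 0.0201 m³ = 20.1 L.

20.1 L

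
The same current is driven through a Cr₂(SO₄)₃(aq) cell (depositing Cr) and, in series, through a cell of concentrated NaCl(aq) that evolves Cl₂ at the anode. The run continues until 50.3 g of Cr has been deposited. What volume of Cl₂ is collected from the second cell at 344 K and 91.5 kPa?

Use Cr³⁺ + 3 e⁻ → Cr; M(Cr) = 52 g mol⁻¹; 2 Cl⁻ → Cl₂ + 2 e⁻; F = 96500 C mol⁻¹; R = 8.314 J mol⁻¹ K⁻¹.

n(Cr) = 50.3 / 52 = 0.9673 mol, so n(e⁻) = 3 × 0.9673 = 2.902 mol.
The cells are in series, so the same 2.902 mol of electrons passes through the second cell.
2 Cl⁻ → Cl₂ + 2 e⁻ — 2 mol e⁻ per mol Cl₂, so n(Cl₂) = 2.902/2 = 1.451 mol.
V = nRT/P = (1.451 × 8.314 × 344) / (91.5 × 10³) = 0.0454 m³ = 45.4 L.

45.4 L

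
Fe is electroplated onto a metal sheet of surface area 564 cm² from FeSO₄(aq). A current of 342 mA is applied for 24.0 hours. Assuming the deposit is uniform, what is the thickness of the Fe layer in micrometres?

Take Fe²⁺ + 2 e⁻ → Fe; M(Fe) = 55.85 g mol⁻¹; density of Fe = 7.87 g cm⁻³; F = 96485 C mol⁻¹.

19.3 μm

Q = I·t = 0.3420 × 86400 = 29550 C; n(e⁻) = 0.3063 mol.
n(Fe) = n(e⁻)/2 = 0.1531 mol, so m = 0.1531 × 55.85 = 8.552 g.
Volume = m/ρ = 8.552 / 7.87 = 1.087 cm³.
Thickness = V/A = 1.087 / 564 = 0.00193 cm = 19.3 μm.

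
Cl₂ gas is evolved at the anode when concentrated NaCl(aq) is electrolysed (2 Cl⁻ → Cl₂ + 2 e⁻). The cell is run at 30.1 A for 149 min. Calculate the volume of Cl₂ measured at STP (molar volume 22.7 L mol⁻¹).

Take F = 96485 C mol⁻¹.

31.7 L

Q = I·t = 30.10 A × 8940.0 s = 269100 C.
n(e⁻) = Q/F = 269100 / 96485 = 2.789 mol.
2 electrons are transferred per Cl₂ molecule, so n(Cl₂) = 2.789 / 2 = 1.394 mol.
V = n × V_m = 1.394 × 22.7 = 31.7 L.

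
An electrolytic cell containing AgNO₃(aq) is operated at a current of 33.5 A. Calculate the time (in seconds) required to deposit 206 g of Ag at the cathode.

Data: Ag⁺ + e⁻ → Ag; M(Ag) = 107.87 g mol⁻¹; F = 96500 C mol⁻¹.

n(Ag) = m/M = 206 / 107.87 = 1.910 mol.
Each Ag atom requires 1 electron, so n(e⁻) = 1 × 1.910 = 1.910 mol.
Q = n(e⁻)·F = 1.910 × 96500 = 184300 C.
t = Q/I = 184300 / 33.50 A = 5501 s.

5500 s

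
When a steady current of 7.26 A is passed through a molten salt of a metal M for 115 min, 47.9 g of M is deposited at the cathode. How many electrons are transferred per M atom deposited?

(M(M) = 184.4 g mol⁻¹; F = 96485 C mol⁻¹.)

2

Q = I·t = 7.260 A × 6900.0 s = 50090 C, so n(e⁻) = 50090/96485 = 0.5192 mol.
n(M) deposited = 47.9 / 184.4 = 0.2598 mol.
Electrons per atom = n(e⁻)/n(M) = 0.5192 / 0.2598 = 2.00 ≈ 2, so the ion is M²⁺.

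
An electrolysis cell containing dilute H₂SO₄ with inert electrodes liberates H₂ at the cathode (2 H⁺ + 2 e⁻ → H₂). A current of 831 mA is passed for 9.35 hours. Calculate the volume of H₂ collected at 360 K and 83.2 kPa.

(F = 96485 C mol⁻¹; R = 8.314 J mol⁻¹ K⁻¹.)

5.21 L

Q = I·t = 0.8310 A × 33660 s = 27970 C.
n(e⁻) = Q/F = 27970 / 96485 = 0.2899 mol.
2 electrons are transferred per H₂ molecule, so n(H₂) = 0.2899 / 2 = 0.1450 mol.
V = nRT/P = (0.1450 × 8.314 × 360) / (83.2 × 10³ Pa) = 0.00521 m³ = 5.21 L.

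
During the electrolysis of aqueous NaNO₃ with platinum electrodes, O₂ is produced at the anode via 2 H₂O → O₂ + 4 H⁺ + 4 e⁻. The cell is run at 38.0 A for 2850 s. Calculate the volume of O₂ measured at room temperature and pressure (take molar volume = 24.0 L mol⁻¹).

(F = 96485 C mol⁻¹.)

6.73 L

Q = I·t = 38.00 A × 2850.0 s = 108300 C.
n(e⁻) = Q/F = 108300 / 96485 = 1.122 mol.
4 electrons are transferred per O₂ molecule, so n(O₂) = 1.122 / 4 = 0.2806 mol.
V = n × V_m = 0.2806 × 24.0 = 6.73 L.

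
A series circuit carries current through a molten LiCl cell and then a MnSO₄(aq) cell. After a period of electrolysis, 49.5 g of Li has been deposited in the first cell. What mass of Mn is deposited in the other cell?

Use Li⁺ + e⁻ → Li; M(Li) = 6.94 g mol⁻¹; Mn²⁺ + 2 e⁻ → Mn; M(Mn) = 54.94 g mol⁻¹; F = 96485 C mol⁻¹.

n(Li) = 49.5 / 6.94 = 7.133 mol.
Since Li⁺ + e⁻ → Li, n(e⁻) passed = 1 × 7.133 = 7.133 mol.
Cells in series carry the same charge, so the same 7.133 mol of electrons passes through cell 2.
Mn²⁺ + 2 e⁻ → Mn, so n(Mn) = 7.133 / 2 = 3.566 mol.
m(Mn) = 3.566 × 54.94 = 196 g.

196 g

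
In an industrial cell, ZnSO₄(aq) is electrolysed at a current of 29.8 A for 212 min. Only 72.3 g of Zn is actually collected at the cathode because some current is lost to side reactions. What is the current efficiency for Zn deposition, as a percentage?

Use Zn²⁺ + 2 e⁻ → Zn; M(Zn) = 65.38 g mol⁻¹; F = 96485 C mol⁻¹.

56.3 %

Q = I·t = 29.80 × 12720 = 379100 C; n(e⁻) = 379100/96485 = 3.929 mol.
Theoretical n(Zn) = n(e⁻)/2 = 1.964 mol, i.e. m_theo = 1.964 × 65.38 = 128.4 g.
Efficiency = m_actual / m_theo = 72.3 / 128.4 = 56.3 %.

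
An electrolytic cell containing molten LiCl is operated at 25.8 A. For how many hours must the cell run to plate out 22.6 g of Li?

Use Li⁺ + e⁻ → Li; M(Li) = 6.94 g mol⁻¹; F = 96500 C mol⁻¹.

n(Li) = m/M = 22.6 / 6.94 = 3.256 mol.
Each Li atom requires 1 electron, so n(e⁻) = 1 × 3.256 = 3.256 mol.
Q = n(e⁻)·F = 3.256 × 96500 = 314300 C.
t = Q/I = 314300 / 25.80 A = 12180 s = 3.38 h.

3.38 h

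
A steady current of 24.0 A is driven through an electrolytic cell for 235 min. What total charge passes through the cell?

Q = I·t = 24.00 A × 14100 s = 3.38 × 10⁵ C.

3.38 × 10⁵ C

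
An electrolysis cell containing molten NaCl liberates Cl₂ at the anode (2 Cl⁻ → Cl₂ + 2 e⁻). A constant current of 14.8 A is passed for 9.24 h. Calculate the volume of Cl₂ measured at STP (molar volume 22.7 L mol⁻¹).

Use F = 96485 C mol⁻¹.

Q = I·t = 14.80 A × 33264 s = 492300 C.
n(e⁻) = Q/F = 492300 / 96485 = 5.102 mol.
2 electrons are transferred per Cl₂ molecule, so n(Cl₂) = 5.102 / 2 = 2.551 mol.
V = n × V_m = 2.551 × 22.7 = 57.9 L.

57.9 L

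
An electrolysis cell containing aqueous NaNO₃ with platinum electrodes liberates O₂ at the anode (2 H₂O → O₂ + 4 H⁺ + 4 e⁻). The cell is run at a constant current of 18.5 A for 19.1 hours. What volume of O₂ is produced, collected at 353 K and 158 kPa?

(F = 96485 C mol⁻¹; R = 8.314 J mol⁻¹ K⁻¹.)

Q = I·t = 18.50 A × 68760 s = 1272000 C.
n(e⁻) = Q/F = 1272000 / 96485 = 13.18 mol.
4 electrons are transferred per O₂ molecule, so n(O₂) = 13.18 / 4 = 3.296 mol.
V = nRT/P = (3.296 × 8.314 × 353) / (158 × 10³ Pa) = 0.0612 m³ = 61.2 L.

61.2 L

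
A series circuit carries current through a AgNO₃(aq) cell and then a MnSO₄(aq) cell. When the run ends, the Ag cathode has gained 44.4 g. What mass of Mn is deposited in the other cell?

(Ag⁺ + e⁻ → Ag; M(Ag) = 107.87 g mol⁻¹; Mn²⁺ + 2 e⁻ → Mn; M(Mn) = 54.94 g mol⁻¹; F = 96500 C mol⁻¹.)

n(Ag) = 44.4 / 107.87 = 0.4116 mol.
Since Ag⁺ + e⁻ → Ag, n(e⁻) passed = 1 × 0.4116 = 0.4116 mol.
Cells in series carry the same charge, so the same 0.4116 mol of electrons passes through cell 2.
Mn²⁺ + 2 e⁻ → Mn, so n(Mn) = 0.4116 / 2 = 0.2058 mol.
m(Mn) = 0.2058 × 54.94 = 11.3 g.

11.3 g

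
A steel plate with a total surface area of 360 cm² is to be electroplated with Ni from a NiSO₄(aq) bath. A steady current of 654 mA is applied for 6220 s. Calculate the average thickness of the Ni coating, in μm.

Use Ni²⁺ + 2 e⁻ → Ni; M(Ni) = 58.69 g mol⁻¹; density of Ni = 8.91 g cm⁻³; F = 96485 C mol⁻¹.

3.86 μm

Q = I·t = 0.6540 × 6220.0 = 4068 C; n(e⁻) = 0.04216 mol.
n(Ni) = n(e⁻)/2 = 0.02108 mol, so m = 0.02108 × 58.69 = 1.237 g.
Volume = m/ρ = 1.237 / 8.91 = 0.1389 cm³.
Thickness = V/A = 0.1389 / 360 = 3.86 × 10⁻⁴ cm = 3.86 μm.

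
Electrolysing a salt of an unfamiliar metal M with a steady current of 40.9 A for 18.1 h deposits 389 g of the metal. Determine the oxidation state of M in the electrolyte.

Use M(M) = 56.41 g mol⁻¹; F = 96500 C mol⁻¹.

+4

Q = I·t = 40.90 A × 65160 s = 2665000 C, so n(e⁻) = 2665000/96500 = 27.62 mol.
n(M) deposited = 389 / 56.41 = 6.896 mol.
Electrons per atom = n(e⁻)/n(M) = 27.62 / 6.896 = 4.00 ≈ 4, so the ion is M⁴⁺.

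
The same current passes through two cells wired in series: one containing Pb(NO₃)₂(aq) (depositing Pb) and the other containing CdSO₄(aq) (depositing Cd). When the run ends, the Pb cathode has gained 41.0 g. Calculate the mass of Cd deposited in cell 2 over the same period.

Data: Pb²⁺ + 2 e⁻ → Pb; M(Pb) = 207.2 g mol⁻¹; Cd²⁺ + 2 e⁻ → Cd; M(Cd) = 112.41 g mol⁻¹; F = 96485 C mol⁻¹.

n(Pb) = 41.0 / 207.2 = 0.1979 mol.
Since Pb²⁺ + 2 e⁻ → Pb, n(e⁻) passed = 2 × 0.1979 = 0.3958 mol.
Cells in series carry the same charge, so the same 0.3958 mol of electrons passes through cell 2.
Cd²⁺ + 2 e⁻ → Cd, so n(Cd) = 0.3958 / 2 = 0.1979 mol.
m(Cd) = 0.1979 × 112.41 = 22.2 g.

22.2 g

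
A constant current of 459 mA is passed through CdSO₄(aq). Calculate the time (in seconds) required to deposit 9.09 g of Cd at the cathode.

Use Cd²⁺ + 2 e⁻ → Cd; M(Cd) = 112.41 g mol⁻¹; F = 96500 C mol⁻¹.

34000 s

n(Cd) = m/M = 9.09 / 112.41 = 0.08086 mol.
Each Cd atom requires 2 electrons, so n(e⁻) = 2 × 0.08086 = 0.1617 mol.
Q = n(e⁻)·F = 0.1617 × 96500 = 15610 C.
t = Q/I = 15610 / 0.4590 A = 34000 s.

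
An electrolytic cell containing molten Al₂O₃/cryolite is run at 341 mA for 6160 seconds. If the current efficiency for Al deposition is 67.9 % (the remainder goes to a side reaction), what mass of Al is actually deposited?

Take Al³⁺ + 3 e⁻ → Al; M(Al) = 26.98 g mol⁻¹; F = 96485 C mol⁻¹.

Q = I·t = 0.3410 × 6160.0 = 2101 C.
n(e⁻) = 2101/96485 = 0.02177 mol; theoretically n(Al) = 0.02177/3 = 0.007257 mol, m_theo = 0.1958 g.
At 67.9 % efficiency, m_actual = 0.679 × 0.1958 = 0.133 g.

0.133 g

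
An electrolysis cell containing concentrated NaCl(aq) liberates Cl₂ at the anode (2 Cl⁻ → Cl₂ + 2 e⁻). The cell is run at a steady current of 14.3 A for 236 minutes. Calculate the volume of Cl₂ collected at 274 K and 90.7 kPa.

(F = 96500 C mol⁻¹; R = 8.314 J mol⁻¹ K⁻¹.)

Q = I·t = 14.30 A × 14160 s = 202500 C.
n(e⁻) = Q/F = 202500 / 96500 = 2.098 mol.
2 electrons are transferred per Cl₂ molecule, so n(Cl₂) = 2.098 / 2 = 1.049 mol.
V = nRT/P = (1.049 × 8.314 × 274) / (90.7 × 10³ Pa) = 0.0264 m³ = 26.4 L.

26.4 L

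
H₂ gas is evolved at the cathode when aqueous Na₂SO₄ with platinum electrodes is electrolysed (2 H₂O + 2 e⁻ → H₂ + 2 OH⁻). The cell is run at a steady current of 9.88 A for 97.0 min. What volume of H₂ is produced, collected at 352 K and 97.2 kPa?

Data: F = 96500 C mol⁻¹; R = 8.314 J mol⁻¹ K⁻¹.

Q = I·t = 9.880 A × 5820.0 s = 57500 C.
n(e⁻) = Q/F = 57500 / 96500 = 0.5959 mol.
2 electrons are transferred per H₂ molecule, so n(H₂) = 0.5959 / 2 = 0.2979 mol.
V = nRT/P = (0.2979 × 8.314 × 352) / (97.2 × 10³ Pa) = 0.00897 m³ = 8.97 L.

8.97 L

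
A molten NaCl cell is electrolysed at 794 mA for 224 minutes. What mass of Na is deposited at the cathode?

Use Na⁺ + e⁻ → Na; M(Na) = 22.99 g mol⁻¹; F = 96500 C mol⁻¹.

2.54 g

Q = I·t = 0.7940 A × 13440 s = 10670 C.
n(e⁻) = Q/F = 10670 / 96500 = 0.1106 mol.
Na⁺ + e⁻ → Na, so n(Na) = n(e⁻)/1 = 0.1106 mol.
m = n·M = 0.1106 × 22.99 = 2.54 g.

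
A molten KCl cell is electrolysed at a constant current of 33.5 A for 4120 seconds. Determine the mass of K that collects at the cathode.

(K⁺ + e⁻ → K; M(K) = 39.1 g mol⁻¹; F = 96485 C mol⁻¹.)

55.9 g

Q = I·t = 33.50 A × 4120.0 s = 138000 C.
n(e⁻) = Q/F = 138000 / 96485 = 1.430 mol.
K⁺ + e⁻ → K, so n(K) = n(e⁻)/1 = 1.430 mol.
m = n·M = 1.430 × 39.1 = 55.9 g.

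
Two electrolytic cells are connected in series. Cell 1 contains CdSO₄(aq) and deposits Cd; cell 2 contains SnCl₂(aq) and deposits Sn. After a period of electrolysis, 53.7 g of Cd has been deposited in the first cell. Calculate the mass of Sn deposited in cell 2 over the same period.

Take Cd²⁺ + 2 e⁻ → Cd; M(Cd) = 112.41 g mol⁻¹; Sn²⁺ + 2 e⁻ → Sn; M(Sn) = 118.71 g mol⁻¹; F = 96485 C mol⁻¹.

n(Cd) = 53.7 / 112.41 = 0.4777 mol.
Since Cd²⁺ + 2 e⁻ → Cd, n(e⁻) passed = 2 × 0.4777 = 0.9554 mol.
Cells in series carry the same charge, so the same 0.9554 mol of electrons passes through cell 2.
Sn²⁺ + 2 e⁻ → Sn, so n(Sn) = 0.9554 / 2 = 0.4777 mol.
m(Sn) = 0.4777 × 118.71 = 56.7 g.

56.7 g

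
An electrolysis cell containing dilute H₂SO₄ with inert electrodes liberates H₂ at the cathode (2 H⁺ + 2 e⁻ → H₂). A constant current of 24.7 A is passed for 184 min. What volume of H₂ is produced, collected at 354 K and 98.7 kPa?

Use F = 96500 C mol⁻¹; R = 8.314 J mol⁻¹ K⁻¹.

42.1 L

Q = I·t = 24.70 A × 11040 s = 272700 C.
n(e⁻) = Q/F = 272700 / 96500 = 2.826 mol.
2 electrons are transferred per H₂ molecule, so n(H₂) = 2.826 / 2 = 1.413 mol.
V = nRT/P = (1.413 × 8.314 × 354) / (98.7 × 10³ Pa) = 0.0421 m³ = 42.1 L.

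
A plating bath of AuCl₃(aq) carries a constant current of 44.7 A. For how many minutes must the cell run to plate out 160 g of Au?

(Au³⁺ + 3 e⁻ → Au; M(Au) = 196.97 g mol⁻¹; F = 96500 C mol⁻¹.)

87.7 min

n(Au) = m/M = 160 / 196.97 = 0.8123 mol.
Each Au atom requires 3 electrons, so n(e⁻) = 3 × 0.8123 = 2.437 mol.
Q = n(e⁻)·F = 2.437 × 96500 = 235200 C.
t = Q/I = 235200 / 44.70 A = 5261 s = 87.7 min.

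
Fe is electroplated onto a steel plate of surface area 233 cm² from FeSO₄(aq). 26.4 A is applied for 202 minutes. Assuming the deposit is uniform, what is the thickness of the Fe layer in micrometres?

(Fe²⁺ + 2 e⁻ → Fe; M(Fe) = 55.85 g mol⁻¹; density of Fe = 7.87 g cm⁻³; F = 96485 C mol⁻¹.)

Q = I·t = 26.40 × 12120 = 320000 C; n(e⁻) = 3.316 mol.
n(Fe) = n(e⁻)/2 = 1.658 mol, so m = 1.658 × 55.85 = 92.61 g.
Volume = m/ρ = 92.61 / 7.87 = 11.77 cm³.
Thickness = V/A = 11.77 / 233 = 0.0505 cm = 505 μm.

505 μm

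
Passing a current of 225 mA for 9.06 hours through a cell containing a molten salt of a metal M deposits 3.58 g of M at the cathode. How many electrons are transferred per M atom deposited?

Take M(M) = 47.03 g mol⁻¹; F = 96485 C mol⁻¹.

Q = I·t = 0.2250 A × 32616 s = 7339 C, so n(e⁻) = 7339/96485 = 0.07606 mol.
n(M) deposited = 3.58 / 47.03 = 0.07612 mol.
Electrons per atom = n(e⁻)/n(M) = 0.07606 / 0.07612 = 0.999 ≈ 1, so the ion is M⁺.

1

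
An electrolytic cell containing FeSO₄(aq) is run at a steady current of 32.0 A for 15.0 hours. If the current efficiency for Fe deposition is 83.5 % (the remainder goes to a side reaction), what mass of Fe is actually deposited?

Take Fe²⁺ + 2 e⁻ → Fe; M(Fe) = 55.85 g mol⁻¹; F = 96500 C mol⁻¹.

Q = I·t = 32.00 × 54000 = 1728000 C.
n(e⁻) = 1728000/96500 = 17.91 mol; theoretically n(Fe) = 17.91/2 = 8.953 mol, m_theo = 500.0 g.
At 83.5 % efficiency, m_actual = 0.835 × 500.0 = 418 g.

418 g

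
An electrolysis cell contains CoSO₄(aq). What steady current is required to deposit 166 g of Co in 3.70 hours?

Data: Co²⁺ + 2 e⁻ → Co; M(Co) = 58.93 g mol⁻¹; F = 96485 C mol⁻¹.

40.8 A

n(Co) = 166 / 58.93 = 2.817 mol.
n(e⁻) = 2 × 2.817 = 5.634 mol.
Q = n(e⁻)·F = 5.634 × 96485 = 543600 C.
I = Q/t = 543600 / 13320 s = 40.8 A.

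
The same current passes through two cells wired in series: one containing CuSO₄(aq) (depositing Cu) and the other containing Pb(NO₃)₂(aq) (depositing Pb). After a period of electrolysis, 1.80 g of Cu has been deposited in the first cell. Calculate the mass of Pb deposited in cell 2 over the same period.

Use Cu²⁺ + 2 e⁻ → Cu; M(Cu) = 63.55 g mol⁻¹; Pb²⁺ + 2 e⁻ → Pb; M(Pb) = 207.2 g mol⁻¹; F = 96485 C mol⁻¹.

5.87 g

n(Cu) = 1.80 / 63.55 = 0.02832 mol.
Since Cu²⁺ + 2 e⁻ → Cu, n(e⁻) passed = 2 × 0.02832 = 0.05665 mol.
Cells in series carry the same charge, so the same 0.05665 mol of electrons passes through cell 2.
Pb²⁺ + 2 e⁻ → Pb, so n(Pb) = 0.05665 / 2 = 0.02832 mol.
m(Pb) = 0.02832 × 207.2 = 5.87 g.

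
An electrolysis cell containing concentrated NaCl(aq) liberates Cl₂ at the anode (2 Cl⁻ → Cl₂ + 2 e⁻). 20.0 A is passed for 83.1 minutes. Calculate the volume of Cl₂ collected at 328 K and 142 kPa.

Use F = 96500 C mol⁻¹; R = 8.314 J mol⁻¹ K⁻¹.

9.92 L

Q = I·t = 20.00 A × 4986.0 s = 99720 C.
n(e⁻) = Q/F = 99720 / 96500 = 1.033 mol.
2 electrons are transferred per Cl₂ molecule, so n(Cl₂) = 1.033 / 2 = 0.5167 mol.
V = nRT/P = (0.5167 × 8.314 × 328) / (142 × 10³ Pa) = 0.00992 m³ = 9.92 L.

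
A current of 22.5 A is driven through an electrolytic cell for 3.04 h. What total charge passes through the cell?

Q = I·t = 22.50 A × 10944 s = 2.46 × 10⁵ C.

2.46 × 10⁵ C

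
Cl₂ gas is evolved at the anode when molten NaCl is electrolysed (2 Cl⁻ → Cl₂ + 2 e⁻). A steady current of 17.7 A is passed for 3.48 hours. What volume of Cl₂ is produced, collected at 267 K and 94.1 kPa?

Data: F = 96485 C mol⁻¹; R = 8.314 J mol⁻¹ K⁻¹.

Q = I·t = 17.70 A × 12528 s = 221700 C.
n(e⁻) = Q/F = 221700 / 96485 = 2.298 mol.
2 electrons are transferred per Cl₂ molecule, so n(Cl₂) = 2.298 / 2 = 1.149 mol.
V = nRT/P = (1.149 × 8.314 × 267) / (94.1 × 10³ Pa) = 0.0271 m³ = 27.1 L.

27.1 L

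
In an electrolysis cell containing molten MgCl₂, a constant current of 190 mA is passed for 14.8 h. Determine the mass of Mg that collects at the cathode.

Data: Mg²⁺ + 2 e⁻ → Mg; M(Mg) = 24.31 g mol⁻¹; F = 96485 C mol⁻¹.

Q = I·t = 0.1900 A × 53280 s = 10120 C.
n(e⁻) = Q/F = 10120 / 96485 = 0.1049 mol.
Mg²⁺ + 2 e⁻ → Mg, so n(Mg) = n(e⁻)/2 = 0.05246 mol.
m = n·M = 0.05246 × 24.31 = 1.28 g.

1.28 g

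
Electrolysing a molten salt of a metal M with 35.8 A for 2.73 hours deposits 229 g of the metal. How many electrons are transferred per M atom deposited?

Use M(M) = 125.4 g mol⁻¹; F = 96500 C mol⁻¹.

2

Q = I·t = 35.80 A × 9828.0 s = 351800 C, so n(e⁻) = 351800/96500 = 3.646 mol.
n(M) deposited = 229 / 125.4 = 1.826 mol.
Electrons per atom = n(e⁻)/n(M) = 3.646 / 1.826 = 2.00 ≈ 2, so the ion is M²⁺.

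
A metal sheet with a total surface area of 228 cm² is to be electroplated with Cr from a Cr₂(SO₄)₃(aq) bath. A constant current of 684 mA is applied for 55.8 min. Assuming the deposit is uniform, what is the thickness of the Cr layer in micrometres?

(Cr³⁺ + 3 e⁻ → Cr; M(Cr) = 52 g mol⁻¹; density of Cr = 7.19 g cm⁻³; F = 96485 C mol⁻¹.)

2.51 μm

Q = I·t = 0.6840 × 3348.0 = 2290 C; n(e⁻) = 0.02373 mol.
n(Cr) = n(e⁻)/3 = 0.007912 mol, so m = 0.007912 × 52 = 0.4114 g.
Volume = m/ρ = 0.4114 / 7.19 = 0.05722 cm³.
Thickness = V/A = 0.05722 / 228 = 2.51 × 10⁻⁴ cm = 2.51 μm.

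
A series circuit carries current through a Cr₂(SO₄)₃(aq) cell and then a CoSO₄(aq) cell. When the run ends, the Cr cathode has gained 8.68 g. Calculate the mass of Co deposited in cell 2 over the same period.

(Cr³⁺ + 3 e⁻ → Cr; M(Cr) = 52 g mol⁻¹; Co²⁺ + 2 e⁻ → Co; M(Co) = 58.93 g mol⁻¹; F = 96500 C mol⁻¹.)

n(Cr) = 8.68 / 52 = 0.1669 mol.
Since Cr³⁺ + 3 e⁻ → Cr, n(e⁻) passed = 3 × 0.1669 = 0.5008 mol.
Cells in series carry the same charge, so the same 0.5008 mol of electrons passes through cell 2.
Co²⁺ + 2 e⁻ → Co, so n(Co) = 0.5008 / 2 = 0.2504 mol.
m(Co) = 0.2504 × 58.93 = 14.8 g.

14.8 g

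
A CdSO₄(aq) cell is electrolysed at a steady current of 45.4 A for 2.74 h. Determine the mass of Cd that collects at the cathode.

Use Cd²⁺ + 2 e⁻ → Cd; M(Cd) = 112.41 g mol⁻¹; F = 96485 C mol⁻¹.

Q = I·t = 45.40 A × 9864.0 s = 447800 C.
n(e⁻) = Q/F = 447800 / 96485 = 4.641 mol.
Cd²⁺ + 2 e⁻ → Cd, so n(Cd) = n(e⁻)/2 = 2.321 mol.
m = n·M = 2.321 × 112.41 = 261 g.

261 g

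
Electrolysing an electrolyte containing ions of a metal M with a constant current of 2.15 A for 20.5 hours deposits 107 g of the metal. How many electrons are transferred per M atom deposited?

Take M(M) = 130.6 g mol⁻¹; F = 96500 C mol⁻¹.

2

Q = I·t = 2.150 A × 73800 s = 158700 C, so n(e⁻) = 158700/96500 = 1.644 mol.
n(M) deposited = 107 / 130.6 = 0.8193 mol.
Electrons per atom = n(e⁻)/n(M) = 1.644 / 0.8193 = 2.01 ≈ 2, so the ion is M²⁺.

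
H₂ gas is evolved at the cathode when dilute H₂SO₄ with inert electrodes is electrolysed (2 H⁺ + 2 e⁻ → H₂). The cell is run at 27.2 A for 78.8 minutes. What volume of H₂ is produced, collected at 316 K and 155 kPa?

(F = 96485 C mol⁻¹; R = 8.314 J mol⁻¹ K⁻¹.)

11.3 L

Q = I·t = 27.20 A × 4728.0 s = 128600 C.
n(e⁻) = Q/F = 128600 / 96485 = 1.333 mol.
2 electrons are transferred per H₂ molecule, so n(H₂) = 1.333 / 2 = 0.6664 mol.
V = nRT/P = (0.6664 × 8.314 × 316) / (155 × 10³ Pa) = 0.0113 m³ = 11.3 L.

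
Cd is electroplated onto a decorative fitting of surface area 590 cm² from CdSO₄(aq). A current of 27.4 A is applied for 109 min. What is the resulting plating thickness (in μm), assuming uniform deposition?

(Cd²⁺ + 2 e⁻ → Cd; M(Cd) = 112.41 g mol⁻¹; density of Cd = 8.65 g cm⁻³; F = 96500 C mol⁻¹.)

205 μm

Q = I·t = 27.40 × 6540.0 = 179200 C; n(e⁻) = 1.857 mol.
n(Cd) = n(e⁻)/2 = 0.9285 mol, so m = 0.9285 × 112.41 = 104.4 g.
Volume = m/ρ = 104.4 / 8.65 = 12.07 cm³.
Thickness = V/A = 12.07 / 590 = 0.0205 cm = 205 μm.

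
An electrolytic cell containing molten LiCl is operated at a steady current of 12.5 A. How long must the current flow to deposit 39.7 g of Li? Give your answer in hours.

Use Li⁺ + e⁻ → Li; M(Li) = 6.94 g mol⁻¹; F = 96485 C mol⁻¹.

12.3 h

n(Li) = m/M = 39.7 / 6.94 = 5.720 mol.
Each Li atom requires 1 electron, so n(e⁻) = 1 × 5.720 = 5.720 mol.
Q = n(e⁻)·F = 5.720 × 96485 = 551900 C.
t = Q/I = 551900 / 12.50 A = 44160 s = 12.3 h.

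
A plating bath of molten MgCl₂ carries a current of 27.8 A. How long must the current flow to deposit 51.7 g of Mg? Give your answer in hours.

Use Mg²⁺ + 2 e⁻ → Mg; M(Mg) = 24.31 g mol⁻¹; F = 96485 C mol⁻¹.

4.10 h

n(Mg) = m/M = 51.7 / 24.31 = 2.127 mol.
Each Mg atom requires 2 electrons, so n(e⁻) = 2 × 2.127 = 4.253 mol.
Q = n(e⁻)·F = 4.253 × 96485 = 410400 C.
t = Q/I = 410400 / 27.80 A = 14760 s = 4.10 h.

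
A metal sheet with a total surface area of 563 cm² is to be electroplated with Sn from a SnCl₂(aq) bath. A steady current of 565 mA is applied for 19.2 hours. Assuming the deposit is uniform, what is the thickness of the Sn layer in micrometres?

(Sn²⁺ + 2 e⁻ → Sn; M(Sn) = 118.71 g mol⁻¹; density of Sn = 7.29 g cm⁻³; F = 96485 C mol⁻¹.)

58.5 μm

Q = I·t = 0.5650 × 69120 = 39050 C; n(e⁻) = 0.4048 mol.
n(Sn) = n(e⁻)/2 = 0.2024 mol, so m = 0.2024 × 118.71 = 24.02 g.
Volume = m/ρ = 24.02 / 7.29 = 3.296 cm³.
Thickness = V/A = 3.296 / 563 = 0.00585 cm = 58.5 μm.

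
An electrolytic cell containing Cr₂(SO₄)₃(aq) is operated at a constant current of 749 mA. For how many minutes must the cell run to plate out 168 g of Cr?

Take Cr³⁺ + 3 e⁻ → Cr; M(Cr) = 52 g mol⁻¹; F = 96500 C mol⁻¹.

20800 min

n(Cr) = m/M = 168 / 52 = 3.231 mol.
Each Cr atom requires 3 electrons, so n(e⁻) = 3 × 3.231 = 9.692 mol.
Q = n(e⁻)·F = 9.692 × 96500 = 935300 C.
t = Q/I = 935300 / 0.7490 A = 1249000 s = 20800 min.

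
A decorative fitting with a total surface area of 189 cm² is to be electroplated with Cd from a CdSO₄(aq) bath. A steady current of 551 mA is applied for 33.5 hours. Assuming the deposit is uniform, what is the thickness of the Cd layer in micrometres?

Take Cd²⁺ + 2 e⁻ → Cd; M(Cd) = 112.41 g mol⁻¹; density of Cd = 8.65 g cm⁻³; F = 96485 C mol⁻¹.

Q = I·t = 0.5510 × 120600 = 66450 C; n(e⁻) = 0.6887 mol.
n(Cd) = n(e⁻)/2 = 0.3444 mol, so m = 0.3444 × 112.41 = 38.71 g.
Volume = m/ρ = 38.71 / 8.65 = 4.475 cm³.
Thickness = V/A = 4.475 / 189 = 0.0237 cm = 237 μm.

237 μm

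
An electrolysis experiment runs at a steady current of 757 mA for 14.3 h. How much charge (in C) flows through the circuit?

Q = I·t = 0.7570 A × 51480 s = 39000 C.

39000 C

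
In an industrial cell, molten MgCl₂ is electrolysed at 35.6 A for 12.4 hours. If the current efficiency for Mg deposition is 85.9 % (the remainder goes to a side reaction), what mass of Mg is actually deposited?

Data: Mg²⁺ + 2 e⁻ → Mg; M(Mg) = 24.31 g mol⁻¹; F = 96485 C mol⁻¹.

Q = I·t = 35.60 × 44640 = 1589000 C.
n(e⁻) = 1589000/96485 = 16.47 mol; theoretically n(Mg) = 16.47/2 = 8.235 mol, m_theo = 200.2 g.
At 85.9 % efficiency, m_actual = 0.859 × 200.2 = 172 g.

172 g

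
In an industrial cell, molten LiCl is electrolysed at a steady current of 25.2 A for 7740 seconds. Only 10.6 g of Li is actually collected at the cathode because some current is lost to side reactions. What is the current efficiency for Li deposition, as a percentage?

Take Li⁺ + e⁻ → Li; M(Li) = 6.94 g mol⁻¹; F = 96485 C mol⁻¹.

75.6 %

Q = I·t = 25.20 × 7740.0 = 195000 C; n(e⁻) = 195000/96485 = 2.022 mol.
Theoretical n(Li) = n(e⁻)/1 = 2.022 mol, i.e. m_theo = 2.022 × 6.94 = 14.03 g.
Efficiency = m_actual / m_theo = 10.6 / 14.03 = 75.6 %.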